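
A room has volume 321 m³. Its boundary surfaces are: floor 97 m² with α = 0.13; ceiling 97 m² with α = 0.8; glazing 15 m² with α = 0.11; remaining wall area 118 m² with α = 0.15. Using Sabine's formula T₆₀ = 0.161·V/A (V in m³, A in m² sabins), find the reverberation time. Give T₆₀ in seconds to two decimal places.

A = Σ Sᵢαᵢ = 97·0.13 + 97·0.8 + 15·0.11 + 118·0.15 = 109.56 m².
T₆₀ = 0.161·V/A = 0.161·321/109.56 = 0.472 s.

0.47 s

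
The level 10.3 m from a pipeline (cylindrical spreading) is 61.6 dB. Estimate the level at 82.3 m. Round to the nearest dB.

53 dB

Cylindrical spreading from a line source gives a 10·log₁₀(r₂/r₁) drop.
L₂ = 61.6 − 10·log₁₀(82.3/10.3) = 61.6 − 9.026 = 52.57 dB.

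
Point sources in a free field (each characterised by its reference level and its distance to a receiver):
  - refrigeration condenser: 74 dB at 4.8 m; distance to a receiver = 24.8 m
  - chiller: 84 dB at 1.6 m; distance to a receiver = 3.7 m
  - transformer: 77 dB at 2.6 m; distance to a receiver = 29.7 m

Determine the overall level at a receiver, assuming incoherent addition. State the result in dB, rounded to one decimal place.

76.8 dB

Propagate each source to the receiver with L = L_ref − 20·log₁₀(r/r_ref), then add intensities.
refrigeration condenser: 74 − 20·log₁₀(24.8/4.8) = 74 − 14.26 = 59.74 dB.
chiller: 84 − 20·log₁₀(3.7/1.6) = 84 − 7.28 = 76.72 dB.
transformer: 77 − 20·log₁₀(29.7/2.6) = 77 − 21.16 = 55.84 dB.
Σ 10^(L/10) = 4.830e+07 → L_total = 10·log₁₀(4.830e+07) = 76.84 dB.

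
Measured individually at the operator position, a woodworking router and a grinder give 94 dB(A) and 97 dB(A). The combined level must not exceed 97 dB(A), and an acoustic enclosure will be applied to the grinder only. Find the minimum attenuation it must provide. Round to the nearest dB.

The untreated sources together contribute 10^(94/10) = 2.512e+09, i.e. 94.00 dB(A).
The limit corresponds to 10^(97/10) = 5.012e+09; subtracting the fixed part leaves 2.500e+09 for the grinder, i.e. 93.98 dB(A).
So the grinder must be reduced from 97 to 93.98 dB(A): IL = 3.02 dB.

3 dB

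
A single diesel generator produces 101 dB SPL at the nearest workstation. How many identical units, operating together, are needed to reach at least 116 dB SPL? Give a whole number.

The shortfall is 116 − 101 = 15.0 dB, and N units add 10·log₁₀ N, so need 10·log₁₀ N ≥ 15.0.
N ≥ 10^(15.0/10) = 31.623, so N = 32.

32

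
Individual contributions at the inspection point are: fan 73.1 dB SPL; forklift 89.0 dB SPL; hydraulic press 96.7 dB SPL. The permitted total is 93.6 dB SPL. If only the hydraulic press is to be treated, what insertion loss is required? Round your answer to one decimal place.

The untreated sources together contribute 10^(73.1/10) + 10^(89.0/10) = 8.147e+08, i.e. 89.11 dB SPL.
To meet 93.6 dB SPL overall, the treated hydraulic press may contribute at most 10^(93.6/10) − 8.147e+08 = 1.476e+09, i.e. 91.69 dB SPL.
So the hydraulic press must be reduced from 96.7 to 91.69 dB SPL: IL = 5.01 dB.

5.0 dB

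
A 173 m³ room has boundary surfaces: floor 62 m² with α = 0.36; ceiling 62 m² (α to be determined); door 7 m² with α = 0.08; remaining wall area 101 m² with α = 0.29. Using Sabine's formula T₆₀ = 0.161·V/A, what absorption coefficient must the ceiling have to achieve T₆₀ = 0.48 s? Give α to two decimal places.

From T₆₀ = 0.161·V/A, the target T₆₀ = 0.48 s needs A = 0.161·173/0.48 = 58.03 m².
Absorption from the other surfaces = 62·0.36 + 7·0.08 + 101·0.29 = 52.17 m², so the ceiling must supply 5.86 m² over 62 m².
α = 5.86/62 = 0.094.

0.09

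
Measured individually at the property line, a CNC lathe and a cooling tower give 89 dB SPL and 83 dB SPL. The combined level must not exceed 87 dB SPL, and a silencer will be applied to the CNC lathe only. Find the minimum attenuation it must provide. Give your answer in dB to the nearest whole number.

4 dB

Everything except the CNC lathe sums to 10^(83/10) = 1.995e+08 in linear terms, 83.00 dB SPL.
The limit corresponds to 10^(87/10) = 5.012e+08; subtracting the fixed part leaves 3.017e+08 for the CNC lathe, i.e. 84.80 dB SPL.
Required insertion loss = 89 − 84.80 = 4.20 dB.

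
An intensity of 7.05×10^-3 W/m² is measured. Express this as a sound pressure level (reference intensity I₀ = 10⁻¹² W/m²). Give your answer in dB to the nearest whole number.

98 dB

Dividing by I₀ shifts the exponent by 12: I/I₀ = 7.05×10^9.
L = 10·(0.8482 + 9) = 98.48 dB.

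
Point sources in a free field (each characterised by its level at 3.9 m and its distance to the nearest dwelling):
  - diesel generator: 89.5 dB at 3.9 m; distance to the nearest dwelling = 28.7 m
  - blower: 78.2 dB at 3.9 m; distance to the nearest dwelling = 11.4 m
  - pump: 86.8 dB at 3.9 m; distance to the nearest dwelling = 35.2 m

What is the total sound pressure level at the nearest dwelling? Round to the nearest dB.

Apply inverse-square spreading to bring every level to the receiver, then sum 10^(L/10).
diesel generator: 89.5 − 20·log₁₀(28.7/3.9) = 89.5 − 17.34 = 72.16 dB.
blower: 78.2 − 20·log₁₀(11.4/3.9) = 78.2 − 9.32 = 68.88 dB.
pump: 86.8 − 20·log₁₀(35.2/3.9) = 86.8 − 19.11 = 67.69 dB.
Σ 10^(L/10) = 3.007e+07 → L_total = 10·log₁₀(3.007e+07) = 74.78 dB.

75 dB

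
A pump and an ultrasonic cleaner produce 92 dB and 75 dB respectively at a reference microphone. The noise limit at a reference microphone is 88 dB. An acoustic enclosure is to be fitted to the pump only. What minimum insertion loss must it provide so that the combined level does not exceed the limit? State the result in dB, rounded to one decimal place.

4.2 dB

Fixed contribution from the other source: Σ 10^(L/10) = 10^(75/10) = 3.162e+07 (75.00 dB).
To meet 88 dB overall, the treated pump may contribute at most 10^(88/10) − 3.162e+07 = 5.993e+08, i.e. 87.78 dB.
So the pump must be reduced from 92 to 87.78 dB: IL = 4.22 dB.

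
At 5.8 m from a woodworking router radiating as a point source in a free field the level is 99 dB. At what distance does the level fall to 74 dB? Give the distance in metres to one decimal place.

103.1 m

The 25.0 dB drop corresponds to a distance ratio of 10^(25.0/20) for a point source.
r₂ = 5.8·10^((99−74)/20) = 5.8·10^(25.0/20) = 103.14 m.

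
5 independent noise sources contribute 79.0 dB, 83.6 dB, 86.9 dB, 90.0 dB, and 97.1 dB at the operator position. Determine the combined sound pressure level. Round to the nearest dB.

98 dB

Incoherent sources combine by intensity addition: L_total = 10·log₁₀(Σ 10^(L_i/10)).
Σ 10^(L/10) = 10^(79.0/10) + 10^(83.6/10) + 10^(86.9/10) + 10^(90.0/10) + 10^(97.1/10) = 6.927e+09.
L_total = 10·log₁₀(6.927e+09) = 98.41 dB.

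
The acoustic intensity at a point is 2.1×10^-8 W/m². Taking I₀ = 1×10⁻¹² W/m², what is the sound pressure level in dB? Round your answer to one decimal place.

L = 10·log₁₀(I/I₀) = 10·log₁₀(2.1×10^-8/10⁻¹²) = 10·log₁₀(2.1×10^4).
L = 10·(0.3222 + 4) = 43.22 dB.

43.2 dB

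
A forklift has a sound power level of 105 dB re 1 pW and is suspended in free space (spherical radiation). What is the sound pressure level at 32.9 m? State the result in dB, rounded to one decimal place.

Free-field spherical radiation: L_p = L_w − 10·log₁₀(4π·r²), r = 32.9 m.
4π·r² = 1.36e+04 m², 10·log₁₀ of that is 41.336 dB.
L_p = 105 − 41.336 = 63.66 dB.

63.7 dB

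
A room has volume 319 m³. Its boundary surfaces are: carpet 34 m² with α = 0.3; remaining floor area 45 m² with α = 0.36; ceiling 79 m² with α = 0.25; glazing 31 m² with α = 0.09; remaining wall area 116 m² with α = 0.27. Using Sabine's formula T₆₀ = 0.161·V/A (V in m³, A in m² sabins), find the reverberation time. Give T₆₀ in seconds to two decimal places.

0.64 s

Total absorption A = 34·0.3 + 45·0.36 + 79·0.25 + 31·0.09 + 116·0.27 = 80.26 m² sabins.
T₆₀ = 0.161·V/A = 0.161·319/80.26 = 0.640 s.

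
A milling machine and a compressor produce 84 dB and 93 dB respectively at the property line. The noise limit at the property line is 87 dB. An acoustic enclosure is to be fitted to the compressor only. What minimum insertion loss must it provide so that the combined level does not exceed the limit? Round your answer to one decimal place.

Fixed contribution from the other source: Σ 10^(L/10) = 10^(84/10) = 2.512e+08 (84.00 dB).
To meet 87 dB overall, the treated compressor may contribute at most 10^(87/10) − 2.512e+08 = 2.500e+08, i.e. 83.98 dB.
So the compressor must be reduced from 93 to 83.98 dB: IL = 9.02 dB.

9.0 dB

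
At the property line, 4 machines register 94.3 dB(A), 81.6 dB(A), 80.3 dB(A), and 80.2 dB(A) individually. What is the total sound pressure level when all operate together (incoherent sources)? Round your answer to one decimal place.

Incoherent sources combine by intensity addition: L_total = 10·log₁₀(Σ 10^(L_i/10)).
Σ 10^(L/10) = 10^(94.3/10) + 10^(81.6/10) + 10^(80.3/10) + 10^(80.2/10) = 3.048e+09.
L_total = 10·log₁₀(3.048e+09) = 94.84 dB(A).

94.8 dB(A)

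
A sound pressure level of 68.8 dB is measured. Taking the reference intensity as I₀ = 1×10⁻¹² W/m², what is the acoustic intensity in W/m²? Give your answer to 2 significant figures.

I/I₀ = 10^(68.8/10) = 7.586e+06, so I = 7.586e+06 × 10⁻¹² W/m².

7.6e-06 W/m²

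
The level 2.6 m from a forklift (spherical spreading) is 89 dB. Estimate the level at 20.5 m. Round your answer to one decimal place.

Point-source attenuation: ΔL = 20·log₁₀(r₂/r₁) = 20·log₁₀(20.5/2.6) = 17.936 dB.
L₂ = 89 − 20·log₁₀(20.5/2.6) = 89 − 17.936 = 71.06 dB.

71.1 dB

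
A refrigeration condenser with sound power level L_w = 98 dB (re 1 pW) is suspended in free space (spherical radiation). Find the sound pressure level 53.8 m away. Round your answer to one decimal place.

52.4 dB

L_p = L_w − 10·log₁₀(4π·r²) with r = 53.8 m.
4π·r² = 3.637e+04 m², 10·log₁₀ of that is 45.608 dB.
L_p = 98 − 45.608 = 52.39 dB.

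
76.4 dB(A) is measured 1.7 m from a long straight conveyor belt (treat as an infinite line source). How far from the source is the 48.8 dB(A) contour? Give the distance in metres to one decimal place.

For a line source L₁ − L₂ = 10·log₁₀(r₂/r₁), so r₂ = r₁·10^((L₁−L₂)/10).
r₂ = 1.7·10^((76.4−48.8)/10) = 1.7·10^(27.6/10) = 978.25 m.

978.2 m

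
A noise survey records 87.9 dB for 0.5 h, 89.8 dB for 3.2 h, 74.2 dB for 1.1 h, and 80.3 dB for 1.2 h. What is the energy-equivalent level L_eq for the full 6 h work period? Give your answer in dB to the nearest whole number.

Weight each interval's intensity by its duration and average over T = 6 h:
Σ tᵢ·10^(Lᵢ/10) = 0.5·10^(87.9/10) + 3.2·10^(89.8/10) + 1.1·10^(74.2/10) + 1.2·10^(80.3/10) = 3.522e+09.
L_eq = 10·log₁₀(3.522e+09/6) = 87.69 dB.

88 dB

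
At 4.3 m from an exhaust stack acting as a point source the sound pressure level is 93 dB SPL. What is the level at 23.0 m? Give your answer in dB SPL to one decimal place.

78.4 dB SPL

Point-source attenuation: ΔL = 20·log₁₀(r₂/r₁) = 20·log₁₀(23.0/4.3) = 14.565 dB.
L₂ = 93 − 20·log₁₀(23.0/4.3) = 93 − 14.565 = 78.43 dB SPL.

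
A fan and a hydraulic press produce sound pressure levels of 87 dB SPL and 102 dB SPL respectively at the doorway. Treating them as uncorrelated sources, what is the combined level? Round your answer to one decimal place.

102.1 dB SPL

For uncorrelated sources the intensities add, so convert each level to linear form, sum, and take 10·log₁₀ of the total.
Σ 10^(L/10) = 10^(87/10) + 10^(102/10) = 1.635e+10.
L_total = 10·log₁₀(1.635e+10) = 102.14 dB SPL.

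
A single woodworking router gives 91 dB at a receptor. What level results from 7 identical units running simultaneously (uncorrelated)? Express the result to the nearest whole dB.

L_total = L₁ + 10·log₁₀ N for N identical incoherent sources.
L_total = 91 + 10·log₁₀(7) = 91 + 8.451 = 99.45 dB.

99 dB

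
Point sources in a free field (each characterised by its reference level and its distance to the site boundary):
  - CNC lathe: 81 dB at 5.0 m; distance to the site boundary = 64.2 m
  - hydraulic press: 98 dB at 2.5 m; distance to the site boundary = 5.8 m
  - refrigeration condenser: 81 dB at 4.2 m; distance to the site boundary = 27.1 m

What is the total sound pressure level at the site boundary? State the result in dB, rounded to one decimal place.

90.7 dB

Apply inverse-square spreading to bring every level to the receiver, then sum 10^(L/10).
CNC lathe: 81 − 20·log₁₀(64.2/5.0) = 81 − 22.17 = 58.83 dB.
hydraulic press: 98 − 20·log₁₀(5.8/2.5) = 98 − 7.31 = 90.69 dB.
refrigeration condenser: 81 − 20·log₁₀(27.1/4.2) = 81 − 16.19 = 64.81 dB.
Σ 10^(L/10) = 1.176e+09 → L_total = 10·log₁₀(1.176e+09) = 90.70 dB.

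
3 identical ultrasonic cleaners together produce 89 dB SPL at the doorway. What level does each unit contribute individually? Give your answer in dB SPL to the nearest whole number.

For N identical incoherent sources L_total = L₁ + 10·log₁₀ N, so L₁ = 89 − 10·log₁₀(3) = 89 − 4.771.

84 dB SPL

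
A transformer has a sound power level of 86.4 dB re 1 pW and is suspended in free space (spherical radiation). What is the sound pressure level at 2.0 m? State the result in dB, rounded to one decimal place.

L_p = L_w − 10·log₁₀(4π·r²) with r = 2.0 m.
4π·r² = 50.27 m², 10·log₁₀ of that is 17.013 dB.
L_p = 86.4 − 17.013 = 69.39 dB.

69.4 dB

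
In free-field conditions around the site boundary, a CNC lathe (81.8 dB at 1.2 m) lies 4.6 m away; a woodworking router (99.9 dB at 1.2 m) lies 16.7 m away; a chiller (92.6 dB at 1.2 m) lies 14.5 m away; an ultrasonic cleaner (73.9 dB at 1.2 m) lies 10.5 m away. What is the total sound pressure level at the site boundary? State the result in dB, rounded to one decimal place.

78.7 dB

First find each source's level at the receiver (point-source: −20·log₁₀(r/r_ref)), then combine on an intensity basis.
CNC lathe: 81.8 − 20·log₁₀(4.6/1.2) = 81.8 − 11.67 = 70.13 dB.
woodworking router: 99.9 − 20·log₁₀(16.7/1.2) = 99.9 − 22.87 = 77.03 dB.
chiller: 92.6 − 20·log₁₀(14.5/1.2) = 92.6 − 21.64 = 70.96 dB.
ultrasonic cleaner: 73.9 − 20·log₁₀(10.5/1.2) = 73.9 − 18.84 = 55.06 dB.
Σ 10^(L/10) = 7.354e+07 → L_total = 10·log₁₀(7.354e+07) = 78.67 dB.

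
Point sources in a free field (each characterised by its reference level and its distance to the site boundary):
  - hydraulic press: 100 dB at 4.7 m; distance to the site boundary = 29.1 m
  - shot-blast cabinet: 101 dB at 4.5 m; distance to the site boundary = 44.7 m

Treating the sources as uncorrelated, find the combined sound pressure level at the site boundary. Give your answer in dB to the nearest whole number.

86 dB

First find each source's level at the receiver (point-source: −20·log₁₀(r/r_ref)), then combine on an intensity basis.
hydraulic press: 100 − 20·log₁₀(29.1/4.7) = 100 − 15.84 = 84.16 dB.
shot-blast cabinet: 101 − 20·log₁₀(44.7/4.5) = 101 − 19.94 = 81.06 dB.
Σ 10^(L/10) = 3.884e+08 → L_total = 10·log₁₀(3.884e+08) = 85.89 dB.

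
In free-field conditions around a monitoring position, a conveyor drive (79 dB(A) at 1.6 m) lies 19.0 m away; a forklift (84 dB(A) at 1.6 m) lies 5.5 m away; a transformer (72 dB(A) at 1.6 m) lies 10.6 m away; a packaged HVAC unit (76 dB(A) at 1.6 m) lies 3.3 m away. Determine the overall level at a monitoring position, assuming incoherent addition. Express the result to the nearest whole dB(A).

75 dB(A)

Apply inverse-square spreading to bring every level to the receiver, then sum 10^(L/10).
conveyor drive: 79 − 20·log₁₀(19.0/1.6) = 79 − 21.49 = 57.51 dB(A).
forklift: 84 − 20·log₁₀(5.5/1.6) = 84 − 10.72 = 73.28 dB(A).
transformer: 72 − 20·log₁₀(10.6/1.6) = 72 − 16.42 = 55.58 dB(A).
packaged HVAC unit: 76 − 20·log₁₀(3.3/1.6) = 76 − 6.29 = 69.71 dB(A).
Σ 10^(L/10) = 3.154e+07 → L_total = 10·log₁₀(3.154e+07) = 74.99 dB(A).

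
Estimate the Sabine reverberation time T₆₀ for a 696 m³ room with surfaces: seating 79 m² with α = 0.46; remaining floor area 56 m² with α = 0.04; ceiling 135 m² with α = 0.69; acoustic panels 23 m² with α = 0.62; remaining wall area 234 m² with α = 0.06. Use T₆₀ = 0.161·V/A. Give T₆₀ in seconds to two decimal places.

0.70 s

Total absorption A = 79·0.46 + 56·0.04 + 135·0.69 + 23·0.62 + 234·0.06 = 160.03 m² sabins.
T₆₀ = 0.161·V/A = 0.161·696/160.03 = 0.700 s.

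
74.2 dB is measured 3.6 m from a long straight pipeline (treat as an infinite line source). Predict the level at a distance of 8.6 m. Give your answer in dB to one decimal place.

70.4 dB

Line-source attenuation: ΔL = 10·log₁₀(r₂/r₁) = 10·log₁₀(8.6/3.6) = 3.782 dB.
L₂ = 74.2 − 10·log₁₀(8.6/3.6) = 74.2 − 3.782 = 70.42 dB.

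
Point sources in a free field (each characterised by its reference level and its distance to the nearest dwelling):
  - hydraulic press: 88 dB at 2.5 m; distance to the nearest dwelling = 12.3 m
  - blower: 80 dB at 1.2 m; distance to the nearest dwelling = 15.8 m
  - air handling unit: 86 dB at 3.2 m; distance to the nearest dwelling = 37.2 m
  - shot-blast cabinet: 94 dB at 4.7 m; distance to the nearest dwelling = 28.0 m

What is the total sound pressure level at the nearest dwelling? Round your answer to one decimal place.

80.0 dB

Propagate each source to the receiver with L = L_ref − 20·log₁₀(r/r_ref), then add intensities.
hydraulic press: 88 − 20·log₁₀(12.3/2.5) = 88 − 13.84 = 74.16 dB.
blower: 80 − 20·log₁₀(15.8/1.2) = 80 − 22.39 = 57.61 dB.
air handling unit: 86 − 20·log₁₀(37.2/3.2) = 86 − 21.31 = 64.69 dB.
shot-blast cabinet: 94 − 20·log₁₀(28.0/4.7) = 94 − 15.50 = 78.50 dB.
Σ 10^(L/10) = 1.004e+08 → L_total = 10·log₁₀(1.004e+08) = 80.02 dB.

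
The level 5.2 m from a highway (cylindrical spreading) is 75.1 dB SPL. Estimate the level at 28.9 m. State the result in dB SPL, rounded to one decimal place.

Cylindrical spreading from a line source gives a 10·log₁₀(r₂/r₁) drop.
L₂ = 75.1 − 10·log₁₀(28.9/5.2) = 75.1 − 7.449 = 67.65 dB SPL.

67.7 dB SPL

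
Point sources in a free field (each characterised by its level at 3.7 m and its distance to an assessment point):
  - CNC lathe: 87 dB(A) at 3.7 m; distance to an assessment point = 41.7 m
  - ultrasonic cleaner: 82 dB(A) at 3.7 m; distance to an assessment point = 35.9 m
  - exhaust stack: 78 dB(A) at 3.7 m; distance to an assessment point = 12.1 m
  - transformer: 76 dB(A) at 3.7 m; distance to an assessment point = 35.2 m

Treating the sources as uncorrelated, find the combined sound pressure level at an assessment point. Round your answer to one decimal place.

70.8 dB(A)

Apply inverse-square spreading to bring every level to the receiver, then sum 10^(L/10).
CNC lathe: 87 − 20·log₁₀(41.7/3.7) = 87 − 21.04 = 65.96 dB(A).
ultrasonic cleaner: 82 − 20·log₁₀(35.9/3.7) = 82 − 19.74 = 62.26 dB(A).
exhaust stack: 78 − 20·log₁₀(12.1/3.7) = 78 − 10.29 = 67.71 dB(A).
transformer: 76 − 20·log₁₀(35.2/3.7) = 76 − 19.57 = 56.43 dB(A).
Σ 10^(L/10) = 1.197e+07 → L_total = 10·log₁₀(1.197e+07) = 70.78 dB(A).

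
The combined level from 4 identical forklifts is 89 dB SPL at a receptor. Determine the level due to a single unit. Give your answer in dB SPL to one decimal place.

Dividing the total intensity by 4 lowers the level by 10·log₁₀ 4 = 6.021 dB: L₁ = 89 − 6.021.

83.0 dB SPL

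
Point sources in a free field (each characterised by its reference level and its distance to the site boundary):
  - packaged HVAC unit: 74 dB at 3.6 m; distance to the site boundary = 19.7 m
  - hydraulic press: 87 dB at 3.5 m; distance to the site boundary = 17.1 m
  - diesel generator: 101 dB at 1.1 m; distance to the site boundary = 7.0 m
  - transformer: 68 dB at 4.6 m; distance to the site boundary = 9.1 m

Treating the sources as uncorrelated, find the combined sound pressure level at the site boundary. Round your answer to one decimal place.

85.2 dB

Apply inverse-square spreading to bring every level to the receiver, then sum 10^(L/10).
packaged HVAC unit: 74 − 20·log₁₀(19.7/3.6) = 74 − 14.76 = 59.24 dB.
hydraulic press: 87 − 20·log₁₀(17.1/3.5) = 87 − 13.78 = 73.22 dB.
diesel generator: 101 − 20·log₁₀(7.0/1.1) = 101 − 16.07 = 84.93 dB.
transformer: 68 − 20·log₁₀(9.1/4.6) = 68 − 5.93 = 62.07 dB.
Σ 10^(L/10) = 3.343e+08 → L_total = 10·log₁₀(3.343e+08) = 85.24 dB.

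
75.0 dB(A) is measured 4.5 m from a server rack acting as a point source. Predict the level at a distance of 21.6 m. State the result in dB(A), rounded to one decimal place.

Point-source attenuation: ΔL = 20·log₁₀(r₂/r₁) = 20·log₁₀(21.6/4.5) = 13.625 dB.
L₂ = 75.0 − 20·log₁₀(21.6/4.5) = 75.0 − 13.625 = 61.38 dB(A).

61.4 dB(A)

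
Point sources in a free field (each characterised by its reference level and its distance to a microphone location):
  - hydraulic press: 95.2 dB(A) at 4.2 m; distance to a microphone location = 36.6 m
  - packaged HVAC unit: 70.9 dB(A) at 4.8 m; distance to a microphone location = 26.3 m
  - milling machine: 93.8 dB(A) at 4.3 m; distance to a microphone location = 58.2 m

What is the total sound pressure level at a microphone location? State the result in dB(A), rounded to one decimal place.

Apply inverse-square spreading to bring every level to the receiver, then sum 10^(L/10).
hydraulic press: 95.2 − 20·log₁₀(36.6/4.2) = 95.2 − 18.80 = 76.40 dB(A).
packaged HVAC unit: 70.9 − 20·log₁₀(26.3/4.8) = 70.9 − 14.77 = 56.13 dB(A).
milling machine: 93.8 − 20·log₁₀(58.2/4.3) = 93.8 − 22.63 = 71.17 dB(A).
Σ 10^(L/10) = 5.711e+07 → L_total = 10·log₁₀(5.711e+07) = 77.57 dB(A).

77.6 dB(A)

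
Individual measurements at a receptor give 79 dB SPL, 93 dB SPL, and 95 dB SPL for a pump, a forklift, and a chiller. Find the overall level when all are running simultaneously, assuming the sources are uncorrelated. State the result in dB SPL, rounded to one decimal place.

For uncorrelated sources the intensities add, so convert each level to linear form, sum, and take 10·log₁₀ of the total.
Σ 10^(L/10) = 10^(79/10) + 10^(93/10) + 10^(95/10) = 5.237e+09.
L_total = 10·log₁₀(5.237e+09) = 97.19 dB SPL.

97.2 dB SPL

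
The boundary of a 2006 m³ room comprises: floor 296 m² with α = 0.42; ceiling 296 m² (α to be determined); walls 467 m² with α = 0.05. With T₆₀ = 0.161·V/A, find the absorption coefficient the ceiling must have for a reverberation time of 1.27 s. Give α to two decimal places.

Required total absorption A = 0.161·2006/1.27 = 254.30 m².
Absorption from the other surfaces = 296·0.42 + 467·0.05 = 147.67 m², so the ceiling must supply 106.63 m² over 296 m².
α = 106.63/296 = 0.360.

0.36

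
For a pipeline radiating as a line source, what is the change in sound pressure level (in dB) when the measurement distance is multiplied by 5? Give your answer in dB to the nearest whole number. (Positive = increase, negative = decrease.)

Line-source spreading: ΔL = −10·log₁₀(r₂/r₁).
ΔL = −10·log₁₀(5) = -6.99 dB.

-7 dB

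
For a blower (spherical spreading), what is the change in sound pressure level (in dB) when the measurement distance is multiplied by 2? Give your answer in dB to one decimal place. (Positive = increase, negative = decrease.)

With spherical spreading the level changes by −20·log₁₀(r₂/r₁).
ΔL = −20·log₁₀(2) = -6.02 dB.

-6.0 dB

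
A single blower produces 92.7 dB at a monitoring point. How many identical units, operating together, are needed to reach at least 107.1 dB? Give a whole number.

Need L₁ + 10·log₁₀ N ≥ 107.1, i.e. log₁₀ N ≥ 1.44.
N ≥ 10^(14.4/10) = 27.542, so N = 28.

28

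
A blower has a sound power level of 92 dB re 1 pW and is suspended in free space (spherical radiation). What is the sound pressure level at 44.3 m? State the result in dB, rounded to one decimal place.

48.1 dB

Free-field spherical radiation: L_p = L_w − 10·log₁₀(4π·r²), r = 44.3 m.
4π·r² = 2.466e+04 m², 10·log₁₀ of that is 43.920 dB.
L_p = 92 − 43.920 = 48.08 dB.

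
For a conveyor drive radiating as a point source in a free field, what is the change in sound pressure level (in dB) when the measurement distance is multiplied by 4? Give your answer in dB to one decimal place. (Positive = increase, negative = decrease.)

-12.0 dB

With spherical spreading the level changes by −20·log₁₀(r₂/r₁).
ΔL = −20·log₁₀(4) = -12.04 dB.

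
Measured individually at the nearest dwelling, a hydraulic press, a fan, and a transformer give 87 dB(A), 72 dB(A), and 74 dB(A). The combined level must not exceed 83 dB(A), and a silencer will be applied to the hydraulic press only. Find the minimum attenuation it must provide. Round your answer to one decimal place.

5.0 dB

The untreated sources together contribute 10^(72/10) + 10^(74/10) = 4.097e+07, i.e. 76.12 dB(A).
To meet 83 dB(A) overall, the treated hydraulic press may contribute at most 10^(83/10) − 4.097e+07 = 1.586e+08, i.e. 82.00 dB(A).
Required insertion loss = 87 − 82.00 = 5.00 dB.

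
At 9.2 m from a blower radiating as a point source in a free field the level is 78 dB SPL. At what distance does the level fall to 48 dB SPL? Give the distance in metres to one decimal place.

The 30.0 dB drop corresponds to a distance ratio of 10^(30.0/20) for a point source.
r₂ = 9.2·10^((78−48)/20) = 9.2·10^(30.0/20) = 290.93 m.

290.9 m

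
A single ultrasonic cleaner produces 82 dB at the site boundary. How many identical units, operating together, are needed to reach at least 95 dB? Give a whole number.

20

N identical sources give L₁ + 10·log₁₀ N, so require 10·log₁₀ N ≥ 95 − 82 = 13.0 dB.
N ≥ 10^(13.0/10) = 19.953, so N = 20.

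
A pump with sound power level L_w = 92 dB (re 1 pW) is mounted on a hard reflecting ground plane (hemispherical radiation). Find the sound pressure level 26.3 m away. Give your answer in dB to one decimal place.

Free-field hemispherical radiation: L_p = L_w − 10·log₁₀(2π·r²), r = 26.3 m.
2π·r² = 4346 m², 10·log₁₀ of that is 36.381 dB.
L_p = 92 − 36.381 = 55.62 dB.

55.6 dB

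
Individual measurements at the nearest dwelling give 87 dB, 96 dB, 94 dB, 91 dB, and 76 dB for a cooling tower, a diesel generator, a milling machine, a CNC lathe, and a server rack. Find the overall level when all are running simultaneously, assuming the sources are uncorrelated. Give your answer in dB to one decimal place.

99.2 dB

Incoherent sources combine by intensity addition: L_total = 10·log₁₀(Σ 10^(L_i/10)).
Σ 10^(L/10) = 10^(87/10) + 10^(96/10) + 10^(94/10) + 10^(91/10) + 10^(76/10) = 8.293e+09.
L_total = 10·log₁₀(8.293e+09) = 99.19 dB.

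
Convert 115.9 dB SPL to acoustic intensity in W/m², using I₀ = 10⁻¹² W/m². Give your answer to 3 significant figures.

L = 10·log₁₀(I/I₀) ⇒ I = I₀·10^(L/10) = 10⁻¹² × 10^11.59.

0.389 W/m²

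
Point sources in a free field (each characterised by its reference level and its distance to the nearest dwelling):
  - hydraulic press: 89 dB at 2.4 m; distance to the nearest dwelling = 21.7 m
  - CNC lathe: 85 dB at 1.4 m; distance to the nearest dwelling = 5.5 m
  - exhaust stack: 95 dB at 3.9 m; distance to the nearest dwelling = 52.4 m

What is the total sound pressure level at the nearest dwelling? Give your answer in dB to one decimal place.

First find each source's level at the receiver (point-source: −20·log₁₀(r/r_ref)), then combine on an intensity basis.
hydraulic press: 89 − 20·log₁₀(21.7/2.4) = 89 − 19.12 = 69.88 dB.
CNC lathe: 85 − 20·log₁₀(5.5/1.4) = 85 − 11.88 = 73.12 dB.
exhaust stack: 95 − 20·log₁₀(52.4/3.9) = 95 − 22.57 = 72.43 dB.
Σ 10^(L/10) = 4.772e+07 → L_total = 10·log₁₀(4.772e+07) = 76.79 dB.

76.8 dB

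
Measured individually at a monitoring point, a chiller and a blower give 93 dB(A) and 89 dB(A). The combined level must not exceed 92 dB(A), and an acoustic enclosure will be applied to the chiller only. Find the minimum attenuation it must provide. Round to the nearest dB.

4 dB

Fixed contribution from the other source: Σ 10^(L/10) = 10^(89/10) = 7.943e+08 (89.00 dB(A)).
To meet 92 dB(A) overall, the treated chiller may contribute at most 10^(92/10) − 7.943e+08 = 7.906e+08, i.e. 88.98 dB(A).
So the chiller must be reduced from 93 to 88.98 dB(A): IL = 4.02 dB.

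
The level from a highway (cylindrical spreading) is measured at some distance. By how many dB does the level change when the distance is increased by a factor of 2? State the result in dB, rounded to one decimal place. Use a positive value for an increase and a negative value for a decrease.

Line-source spreading: ΔL = −10·log₁₀(r₂/r₁).
ΔL = −10·log₁₀(2) = -3.01 dB.

-3.0 dB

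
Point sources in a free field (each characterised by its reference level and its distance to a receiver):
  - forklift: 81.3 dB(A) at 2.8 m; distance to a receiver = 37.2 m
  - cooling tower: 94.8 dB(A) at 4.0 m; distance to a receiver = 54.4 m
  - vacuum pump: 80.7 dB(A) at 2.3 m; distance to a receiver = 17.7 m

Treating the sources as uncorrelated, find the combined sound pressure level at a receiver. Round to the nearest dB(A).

73 dB(A)

First find each source's level at the receiver (point-source: −20·log₁₀(r/r_ref)), then combine on an intensity basis.
forklift: 81.3 − 20·log₁₀(37.2/2.8) = 81.3 − 22.47 = 58.83 dB(A).
cooling tower: 94.8 − 20·log₁₀(54.4/4.0) = 94.8 − 22.67 = 72.13 dB(A).
vacuum pump: 80.7 − 20·log₁₀(17.7/2.3) = 80.7 − 17.72 = 62.98 dB(A).
Σ 10^(L/10) = 1.908e+07 → L_total = 10·log₁₀(1.908e+07) = 72.80 dB(A).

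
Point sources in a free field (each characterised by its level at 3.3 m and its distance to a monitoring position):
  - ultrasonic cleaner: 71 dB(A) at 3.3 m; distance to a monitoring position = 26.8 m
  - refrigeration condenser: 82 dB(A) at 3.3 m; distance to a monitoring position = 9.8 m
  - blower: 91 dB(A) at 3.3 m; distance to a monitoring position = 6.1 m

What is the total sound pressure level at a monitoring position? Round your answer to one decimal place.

Propagate each source to the receiver with L = L_ref − 20·log₁₀(r/r_ref), then add intensities.
ultrasonic cleaner: 71 − 20·log₁₀(26.8/3.3) = 71 − 18.19 = 52.81 dB(A).
refrigeration condenser: 82 − 20·log₁₀(9.8/3.3) = 82 − 9.45 = 72.55 dB(A).
blower: 91 − 20·log₁₀(6.1/3.3) = 91 − 5.34 = 85.66 dB(A).
Σ 10^(L/10) = 3.866e+08 → L_total = 10·log₁₀(3.866e+08) = 85.87 dB(A).

85.9 dB(A)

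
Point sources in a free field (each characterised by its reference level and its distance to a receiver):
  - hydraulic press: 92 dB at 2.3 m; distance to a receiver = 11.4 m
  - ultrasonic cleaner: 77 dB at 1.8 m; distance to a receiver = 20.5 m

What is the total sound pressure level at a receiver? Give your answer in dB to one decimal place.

First find each source's level at the receiver (point-source: −20·log₁₀(r/r_ref)), then combine on an intensity basis.
hydraulic press: 92 − 20·log₁₀(11.4/2.3) = 92 − 13.90 = 78.10 dB.
ultrasonic cleaner: 77 − 20·log₁₀(20.5/1.8) = 77 − 21.13 = 55.87 dB.
Σ 10^(L/10) = 6.490e+07 → L_total = 10·log₁₀(6.490e+07) = 78.12 dB.

78.1 dB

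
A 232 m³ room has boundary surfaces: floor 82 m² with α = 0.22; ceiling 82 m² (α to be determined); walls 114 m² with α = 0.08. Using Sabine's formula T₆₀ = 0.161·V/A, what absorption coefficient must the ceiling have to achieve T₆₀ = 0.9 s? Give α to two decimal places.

Required total absorption A = 0.161·232/0.9 = 41.50 m².
Absorption from the other surfaces = 82·0.22 + 114·0.08 = 27.16 m², so the ceiling must supply 14.34 m² over 82 m².
α = 14.34/82 = 0.175.

0.17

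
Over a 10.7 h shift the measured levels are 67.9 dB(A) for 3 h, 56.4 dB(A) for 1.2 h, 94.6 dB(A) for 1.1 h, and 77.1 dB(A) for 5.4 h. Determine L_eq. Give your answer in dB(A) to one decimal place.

85.1 dB(A)

L_eq = 10·log₁₀[(1/T)·Σ tᵢ·10^(Lᵢ/10)] with T = 10.7 h.
Σ tᵢ·10^(Lᵢ/10) = 3·10^(67.9/10) + 1.2·10^(56.4/10) + 1.1·10^(94.6/10) + 5.4·10^(77.1/10) = 3.468e+09.
L_eq = 10·log₁₀(3.468e+09/10.7) = 85.11 dB(A).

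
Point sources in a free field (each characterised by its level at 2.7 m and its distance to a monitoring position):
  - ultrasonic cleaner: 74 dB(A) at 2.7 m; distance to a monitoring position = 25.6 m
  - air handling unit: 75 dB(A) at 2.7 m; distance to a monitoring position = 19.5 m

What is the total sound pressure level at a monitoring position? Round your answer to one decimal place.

59.5 dB(A)

First find each source's level at the receiver (point-source: −20·log₁₀(r/r_ref)), then combine on an intensity basis.
ultrasonic cleaner: 74 − 20·log₁₀(25.6/2.7) = 74 − 19.54 = 54.46 dB(A).
air handling unit: 75 − 20·log₁₀(19.5/2.7) = 75 − 17.17 = 57.83 dB(A).
Σ 10^(L/10) = 8.857e+05 → L_total = 10·log₁₀(8.857e+05) = 59.47 dB(A).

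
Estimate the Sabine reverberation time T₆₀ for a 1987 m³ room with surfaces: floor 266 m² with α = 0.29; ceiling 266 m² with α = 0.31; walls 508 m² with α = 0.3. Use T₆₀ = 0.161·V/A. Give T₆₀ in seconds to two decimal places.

1.03 s

A = Σ Sᵢαᵢ = 266·0.29 + 266·0.31 + 508·0.3 = 312.00 m².
T₆₀ = 0.161·V/A = 0.161·1987/312.00 = 1.025 s.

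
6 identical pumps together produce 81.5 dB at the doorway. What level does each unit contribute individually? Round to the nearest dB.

74 dB

6 equal contributions raise the level by 10·log₁₀ 6 = 7.782 dB, so each unit alone gives 81.5 − 7.782.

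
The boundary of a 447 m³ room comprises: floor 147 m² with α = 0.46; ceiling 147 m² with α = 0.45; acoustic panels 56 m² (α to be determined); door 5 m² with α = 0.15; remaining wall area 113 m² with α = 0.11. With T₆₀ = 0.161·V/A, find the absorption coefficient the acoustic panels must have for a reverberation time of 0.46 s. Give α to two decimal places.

From T₆₀ = 0.161·V/A, the target T₆₀ = 0.46 s needs A = 0.161·447/0.46 = 156.45 m².
Absorption from the other surfaces = 147·0.46 + 147·0.45 + 5·0.15 + 113·0.11 = 146.95 m², so the acoustic panels must supply 9.50 m² over 56 m².
α = 9.50/56 = 0.170.

0.17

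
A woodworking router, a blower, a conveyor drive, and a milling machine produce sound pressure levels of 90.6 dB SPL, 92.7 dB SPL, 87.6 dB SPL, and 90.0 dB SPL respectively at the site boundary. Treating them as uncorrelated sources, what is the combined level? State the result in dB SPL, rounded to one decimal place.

96.6 dB SPL

For uncorrelated sources the intensities add, so convert each level to linear form, sum, and take 10·log₁₀ of the total.
Σ 10^(L/10) = 10^(90.6/10) + 10^(92.7/10) + 10^(87.6/10) + 10^(90.0/10) = 4.586e+09.
L_total = 10·log₁₀(4.586e+09) = 96.61 dB SPL.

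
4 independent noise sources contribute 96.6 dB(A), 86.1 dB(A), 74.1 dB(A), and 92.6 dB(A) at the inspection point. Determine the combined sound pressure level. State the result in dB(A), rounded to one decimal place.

For uncorrelated sources the intensities add, so convert each level to linear form, sum, and take 10·log₁₀ of the total.
Σ 10^(L/10) = 10^(96.6/10) + 10^(86.1/10) + 10^(74.1/10) + 10^(92.6/10) = 6.824e+09.
L_total = 10·log₁₀(6.824e+09) = 98.34 dB(A).

98.3 dB(A)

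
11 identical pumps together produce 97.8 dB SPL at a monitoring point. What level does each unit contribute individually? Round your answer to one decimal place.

11 equal contributions raise the level by 10·log₁₀ 11 = 10.414 dB, so each unit alone gives 97.8 − 10.414.

87.4 dB SPL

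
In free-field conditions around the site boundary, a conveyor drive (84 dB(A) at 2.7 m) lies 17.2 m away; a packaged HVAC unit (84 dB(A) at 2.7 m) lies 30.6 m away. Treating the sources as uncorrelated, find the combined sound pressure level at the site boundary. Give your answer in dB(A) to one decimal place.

69.1 dB(A)

Apply inverse-square spreading to bring every level to the receiver, then sum 10^(L/10).
conveyor drive: 84 − 20·log₁₀(17.2/2.7) = 84 − 16.08 = 67.92 dB(A).
packaged HVAC unit: 84 − 20·log₁₀(30.6/2.7) = 84 − 21.09 = 62.91 dB(A).
Σ 10^(L/10) = 8.145e+06 → L_total = 10·log₁₀(8.145e+06) = 69.11 dB(A).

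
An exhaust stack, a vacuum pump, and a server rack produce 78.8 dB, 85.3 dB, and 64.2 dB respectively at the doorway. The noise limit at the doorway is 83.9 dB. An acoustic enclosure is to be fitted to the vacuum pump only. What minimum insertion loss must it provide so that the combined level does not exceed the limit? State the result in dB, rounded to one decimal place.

Everything except the vacuum pump sums to 10^(78.8/10) + 10^(64.2/10) = 7.849e+07 in linear terms, 78.95 dB.
The limit corresponds to 10^(83.9/10) = 2.455e+08; subtracting the fixed part leaves 1.670e+08 for the vacuum pump, i.e. 82.23 dB.
Required insertion loss = 85.3 − 82.23 = 3.07 dB.

3.1 dB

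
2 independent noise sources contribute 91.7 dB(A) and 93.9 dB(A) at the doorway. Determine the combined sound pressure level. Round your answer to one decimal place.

For uncorrelated sources the intensities add, so convert each level to linear form, sum, and take 10·log₁₀ of the total.
Σ 10^(L/10) = 10^(91.7/10) + 10^(93.9/10) = 3.934e+09.
L_total = 10·log₁₀(3.934e+09) = 95.95 dB(A).

95.9 dB(A)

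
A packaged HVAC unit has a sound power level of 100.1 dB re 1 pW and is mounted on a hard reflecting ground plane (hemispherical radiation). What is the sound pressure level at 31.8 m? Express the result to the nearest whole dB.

L_p = L_w − 10·log₁₀(2π·r²) with r = 31.8 m.
2π·r² = 6354 m², 10·log₁₀ of that is 38.030 dB.
L_p = 100.1 − 38.030 = 62.07 dB.

62 dB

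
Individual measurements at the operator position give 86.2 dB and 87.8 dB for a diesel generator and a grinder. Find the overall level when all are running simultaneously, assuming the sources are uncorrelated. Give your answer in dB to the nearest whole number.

For uncorrelated sources the intensities add, so convert each level to linear form, sum, and take 10·log₁₀ of the total.
Σ 10^(L/10) = 10^(86.2/10) + 10^(87.8/10) = 1.019e+09.
L_total = 10·log₁₀(1.019e+09) = 90.08 dB.

90 dB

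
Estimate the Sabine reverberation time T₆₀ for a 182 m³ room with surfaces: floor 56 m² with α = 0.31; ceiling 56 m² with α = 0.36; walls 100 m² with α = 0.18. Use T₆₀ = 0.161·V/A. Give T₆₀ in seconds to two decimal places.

0.53 s

A = Σ Sᵢαᵢ = 56·0.31 + 56·0.36 + 100·0.18 = 55.52 m².
T₆₀ = 0.161·V/A = 0.161·182/55.52 = 0.528 s.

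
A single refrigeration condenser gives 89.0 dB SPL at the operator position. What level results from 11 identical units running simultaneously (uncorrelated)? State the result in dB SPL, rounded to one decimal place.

With 11 equal, uncorrelated contributions the intensity is 11× that of one unit, giving a rise of 10·log₁₀ 11.
L_total = 89.0 + 10·log₁₀(11) = 89.0 + 10.414 = 99.41 dB SPL.

99.4 dB SPL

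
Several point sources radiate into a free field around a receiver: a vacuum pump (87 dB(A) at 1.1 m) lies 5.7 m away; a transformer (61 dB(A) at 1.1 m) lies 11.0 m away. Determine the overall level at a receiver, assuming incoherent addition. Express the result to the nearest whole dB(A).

Propagate each source to the receiver with L = L_ref − 20·log₁₀(r/r_ref), then add intensities.
vacuum pump: 87 − 20·log₁₀(5.7/1.1) = 87 − 14.29 = 72.71 dB(A).
transformer: 61 − 20·log₁₀(11.0/1.1) = 61 − 20.00 = 41.00 dB(A).
Σ 10^(L/10) = 1.868e+07 → L_total = 10·log₁₀(1.868e+07) = 72.71 dB(A).

73 dB(A)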